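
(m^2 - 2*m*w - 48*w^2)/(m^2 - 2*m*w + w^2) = (m^2 - 2*m*w - 48*w^2)/(m^2 - 2*m*w + w^2)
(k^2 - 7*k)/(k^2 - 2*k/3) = 3*(k - 7)/(3*k - 2)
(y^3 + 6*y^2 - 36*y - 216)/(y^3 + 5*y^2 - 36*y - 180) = (y + 6)/(y + 5)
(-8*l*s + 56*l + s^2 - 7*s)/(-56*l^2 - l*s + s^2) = (s - 7)/(7*l + s)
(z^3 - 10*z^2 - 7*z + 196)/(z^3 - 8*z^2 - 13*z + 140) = (z - 7)/(z - 5)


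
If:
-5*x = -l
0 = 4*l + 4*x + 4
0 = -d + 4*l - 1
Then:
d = -13/3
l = -5/6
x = -1/6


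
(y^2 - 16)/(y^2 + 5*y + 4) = (y - 4)/(y + 1)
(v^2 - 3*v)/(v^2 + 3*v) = (v - 3)/(v + 3)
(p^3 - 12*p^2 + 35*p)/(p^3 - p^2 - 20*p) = (p - 7)/(p + 4)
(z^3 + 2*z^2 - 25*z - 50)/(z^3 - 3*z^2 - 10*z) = (z + 5)/z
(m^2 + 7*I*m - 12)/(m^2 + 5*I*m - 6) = (m + 4*I)/(m + 2*I)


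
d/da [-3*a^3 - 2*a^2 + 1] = a*(-9*a - 4)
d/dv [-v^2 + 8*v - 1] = 8 - 2*v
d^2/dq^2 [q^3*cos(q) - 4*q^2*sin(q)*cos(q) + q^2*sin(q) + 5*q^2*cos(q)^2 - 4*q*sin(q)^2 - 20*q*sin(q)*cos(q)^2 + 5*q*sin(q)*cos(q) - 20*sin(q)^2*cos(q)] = -q^3*cos(q) - 7*q^2*sin(q) + 8*q^2*sin(2*q) - 10*q^2*cos(2*q) + 5*q*sin(q) - 30*q*sin(2*q) + 45*q*sin(3*q) + 10*q*cos(q) - 24*q*cos(2*q) + 2*sin(q) - 12*sin(2*q) - 5*cos(q) + 15*cos(2*q) - 75*cos(3*q) + 5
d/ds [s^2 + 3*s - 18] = 2*s + 3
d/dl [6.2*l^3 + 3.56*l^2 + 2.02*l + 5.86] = 18.6*l^2 + 7.12*l + 2.02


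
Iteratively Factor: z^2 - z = (z - 1)*(z)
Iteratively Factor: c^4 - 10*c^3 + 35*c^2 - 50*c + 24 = (c - 1)*(c^3 - 9*c^2 + 26*c - 24) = (c - 2)*(c - 1)*(c^2 - 7*c + 12) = (c - 3)*(c - 2)*(c - 1)*(c - 4)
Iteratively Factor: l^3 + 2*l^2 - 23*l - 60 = (l - 5)*(l^2 + 7*l + 12) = (l - 5)*(l + 3)*(l + 4)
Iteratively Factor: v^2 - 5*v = (v - 5)*(v)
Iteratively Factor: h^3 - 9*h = (h - 3)*(h^2 + 3*h) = h*(h - 3)*(h + 3)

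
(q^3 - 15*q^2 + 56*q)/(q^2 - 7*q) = q - 8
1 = 1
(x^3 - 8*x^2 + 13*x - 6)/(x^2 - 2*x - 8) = (-x^3 + 8*x^2 - 13*x + 6)/(-x^2 + 2*x + 8)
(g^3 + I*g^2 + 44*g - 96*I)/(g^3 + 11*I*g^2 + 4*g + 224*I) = (g - 3*I)/(g + 7*I)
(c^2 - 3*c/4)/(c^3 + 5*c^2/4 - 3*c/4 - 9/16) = 4*c/(4*c^2 + 8*c + 3)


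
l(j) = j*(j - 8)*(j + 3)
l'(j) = j*(j - 8) + j*(j + 3) + (j - 8)*(j + 3) = 3*j^2 - 10*j - 24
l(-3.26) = -9.54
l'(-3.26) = 40.48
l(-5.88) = -235.05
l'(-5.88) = 138.52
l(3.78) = -108.15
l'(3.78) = -18.93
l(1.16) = -33.01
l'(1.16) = -31.56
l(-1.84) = 21.00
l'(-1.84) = 4.56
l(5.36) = -118.30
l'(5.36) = 8.59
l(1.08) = -30.49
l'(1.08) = -31.30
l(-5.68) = -208.24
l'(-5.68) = 129.59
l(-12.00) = -2160.00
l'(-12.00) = 528.00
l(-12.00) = -2160.00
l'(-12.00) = 528.00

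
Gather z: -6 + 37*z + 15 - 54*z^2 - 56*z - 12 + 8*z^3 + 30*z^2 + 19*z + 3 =8*z^3 - 24*z^2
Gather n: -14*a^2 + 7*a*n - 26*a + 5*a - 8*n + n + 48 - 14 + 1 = -14*a^2 - 21*a + n*(7*a - 7) + 35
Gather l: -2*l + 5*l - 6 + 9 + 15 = 3*l + 18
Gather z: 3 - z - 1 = 2 - z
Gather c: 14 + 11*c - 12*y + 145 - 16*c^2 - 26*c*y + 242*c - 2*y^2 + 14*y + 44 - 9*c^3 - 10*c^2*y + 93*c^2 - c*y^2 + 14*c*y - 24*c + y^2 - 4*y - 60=-9*c^3 + c^2*(77 - 10*y) + c*(-y^2 - 12*y + 229) - y^2 - 2*y + 143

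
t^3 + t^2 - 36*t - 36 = (t - 6)*(t + 1)*(t + 6)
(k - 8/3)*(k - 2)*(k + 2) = k^3 - 8*k^2/3 - 4*k + 32/3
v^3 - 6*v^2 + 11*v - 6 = (v - 3)*(v - 2)*(v - 1)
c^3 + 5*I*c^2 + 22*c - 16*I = (c - 2*I)*(c - I)*(c + 8*I)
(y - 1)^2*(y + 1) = y^3 - y^2 - y + 1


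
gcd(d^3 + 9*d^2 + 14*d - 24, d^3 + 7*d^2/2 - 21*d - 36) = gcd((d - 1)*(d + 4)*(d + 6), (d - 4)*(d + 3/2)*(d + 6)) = d + 6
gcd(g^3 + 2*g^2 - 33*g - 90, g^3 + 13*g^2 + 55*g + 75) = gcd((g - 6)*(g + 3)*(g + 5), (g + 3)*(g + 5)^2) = g^2 + 8*g + 15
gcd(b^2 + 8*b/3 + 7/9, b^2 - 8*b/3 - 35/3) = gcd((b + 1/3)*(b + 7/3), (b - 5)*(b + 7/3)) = b + 7/3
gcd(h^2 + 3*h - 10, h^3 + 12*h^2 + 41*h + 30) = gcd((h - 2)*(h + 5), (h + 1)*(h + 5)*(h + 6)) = h + 5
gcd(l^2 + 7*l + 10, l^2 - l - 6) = l + 2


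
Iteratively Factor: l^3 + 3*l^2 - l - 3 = (l - 1)*(l^2 + 4*l + 3) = (l - 1)*(l + 3)*(l + 1)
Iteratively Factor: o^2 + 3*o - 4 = (o + 4)*(o - 1)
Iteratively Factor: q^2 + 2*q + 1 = (q + 1)*(q + 1)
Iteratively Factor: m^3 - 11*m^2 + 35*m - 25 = (m - 1)*(m^2 - 10*m + 25) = (m - 5)*(m - 1)*(m - 5)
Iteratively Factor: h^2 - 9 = (h - 3)*(h + 3)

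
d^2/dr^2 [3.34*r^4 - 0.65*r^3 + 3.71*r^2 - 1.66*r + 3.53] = 40.08*r^2 - 3.9*r + 7.42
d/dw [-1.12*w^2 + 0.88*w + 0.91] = 0.88 - 2.24*w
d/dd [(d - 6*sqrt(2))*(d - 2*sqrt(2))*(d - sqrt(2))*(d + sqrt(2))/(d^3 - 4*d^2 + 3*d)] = (d^6 - 8*d^5 - 13*d^4 + 32*sqrt(2)*d^4 - 80*sqrt(2)*d^3 + 64*sqrt(2)*d^2 + 210*d^2 - 384*d + 144)/(d^2*(d^4 - 8*d^3 + 22*d^2 - 24*d + 9))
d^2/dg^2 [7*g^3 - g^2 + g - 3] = 42*g - 2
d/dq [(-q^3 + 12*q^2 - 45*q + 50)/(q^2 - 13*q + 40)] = (-q^2 + 16*q - 46)/(q^2 - 16*q + 64)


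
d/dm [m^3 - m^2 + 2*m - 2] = 3*m^2 - 2*m + 2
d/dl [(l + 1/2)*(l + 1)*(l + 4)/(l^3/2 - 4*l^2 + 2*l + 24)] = (-27*l^4 - 10*l^3 + 424*l^2 + 1120*l + 608)/(l^6 - 16*l^5 + 72*l^4 + 32*l^3 - 752*l^2 + 384*l + 2304)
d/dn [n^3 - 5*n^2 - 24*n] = 3*n^2 - 10*n - 24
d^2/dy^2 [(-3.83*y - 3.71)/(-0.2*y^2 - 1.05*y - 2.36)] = ((0.4*y + 1.05)*(0.8*y + 2.1)*(3.83*y + 3.71) - (4.596*y + 9.527)*(0.2*y^2 + 1.05*y + 2.36))/(0.2*y^2 + 1.05*y + 2.36)^3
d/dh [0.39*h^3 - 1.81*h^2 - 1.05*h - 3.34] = 1.17*h^2 - 3.62*h - 1.05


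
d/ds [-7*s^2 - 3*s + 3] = -14*s - 3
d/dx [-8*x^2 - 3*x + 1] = -16*x - 3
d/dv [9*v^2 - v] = 18*v - 1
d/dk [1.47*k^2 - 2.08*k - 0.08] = 2.94*k - 2.08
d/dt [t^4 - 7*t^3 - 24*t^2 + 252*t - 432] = 4*t^3 - 21*t^2 - 48*t + 252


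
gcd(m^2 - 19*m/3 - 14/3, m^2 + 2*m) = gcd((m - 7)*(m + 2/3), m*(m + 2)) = 1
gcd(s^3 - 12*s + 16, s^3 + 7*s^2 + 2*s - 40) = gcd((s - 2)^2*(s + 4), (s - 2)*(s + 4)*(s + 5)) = s^2 + 2*s - 8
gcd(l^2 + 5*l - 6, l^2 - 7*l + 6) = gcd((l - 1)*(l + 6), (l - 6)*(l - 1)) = l - 1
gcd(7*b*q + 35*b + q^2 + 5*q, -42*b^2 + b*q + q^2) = 7*b + q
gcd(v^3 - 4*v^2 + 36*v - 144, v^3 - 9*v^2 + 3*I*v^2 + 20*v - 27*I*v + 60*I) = v - 4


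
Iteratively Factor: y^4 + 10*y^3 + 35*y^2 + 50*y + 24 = (y + 2)*(y^3 + 8*y^2 + 19*y + 12) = (y + 2)*(y + 4)*(y^2 + 4*y + 3) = (y + 1)*(y + 2)*(y + 4)*(y + 3)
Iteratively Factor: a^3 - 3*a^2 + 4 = (a - 2)*(a^2 - a - 2) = (a - 2)^2*(a + 1)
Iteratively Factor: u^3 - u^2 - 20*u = (u + 4)*(u^2 - 5*u) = (u - 5)*(u + 4)*(u)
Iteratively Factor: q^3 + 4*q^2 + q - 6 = (q - 1)*(q^2 + 5*q + 6) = (q - 1)*(q + 3)*(q + 2)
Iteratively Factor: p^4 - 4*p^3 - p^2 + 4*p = (p - 4)*(p^3 - p) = p*(p - 4)*(p^2 - 1) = p*(p - 4)*(p - 1)*(p + 1)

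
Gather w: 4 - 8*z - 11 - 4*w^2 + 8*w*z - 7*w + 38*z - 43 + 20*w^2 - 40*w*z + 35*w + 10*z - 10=16*w^2 + w*(28 - 32*z) + 40*z - 60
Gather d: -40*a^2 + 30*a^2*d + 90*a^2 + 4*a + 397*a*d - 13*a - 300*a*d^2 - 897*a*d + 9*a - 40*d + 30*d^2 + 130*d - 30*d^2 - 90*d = 50*a^2 - 300*a*d^2 + d*(30*a^2 - 500*a)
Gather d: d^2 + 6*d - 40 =d^2 + 6*d - 40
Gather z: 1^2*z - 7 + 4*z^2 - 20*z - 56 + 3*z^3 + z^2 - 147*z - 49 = 3*z^3 + 5*z^2 - 166*z - 112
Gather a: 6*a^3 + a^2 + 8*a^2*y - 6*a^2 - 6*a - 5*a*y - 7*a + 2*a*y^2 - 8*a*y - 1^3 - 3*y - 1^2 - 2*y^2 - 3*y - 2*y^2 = 6*a^3 + a^2*(8*y - 5) + a*(2*y^2 - 13*y - 13) - 4*y^2 - 6*y - 2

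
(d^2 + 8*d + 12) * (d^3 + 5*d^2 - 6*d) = d^5 + 13*d^4 + 46*d^3 + 12*d^2 - 72*d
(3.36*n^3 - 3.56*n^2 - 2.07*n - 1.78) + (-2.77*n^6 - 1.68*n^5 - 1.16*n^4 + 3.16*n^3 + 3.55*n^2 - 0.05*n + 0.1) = -2.77*n^6 - 1.68*n^5 - 1.16*n^4 + 6.52*n^3 - 0.0100000000000002*n^2 - 2.12*n - 1.68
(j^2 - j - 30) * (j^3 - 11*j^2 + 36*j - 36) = j^5 - 12*j^4 + 17*j^3 + 258*j^2 - 1044*j + 1080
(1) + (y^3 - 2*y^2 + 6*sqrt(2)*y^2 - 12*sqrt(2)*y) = y^3 - 2*y^2 + 6*sqrt(2)*y^2 - 12*sqrt(2)*y + 1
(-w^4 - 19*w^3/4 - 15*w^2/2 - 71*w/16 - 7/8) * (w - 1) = -w^5 - 15*w^4/4 - 11*w^3/4 + 49*w^2/16 + 57*w/16 + 7/8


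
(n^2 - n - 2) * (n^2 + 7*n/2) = n^4 + 5*n^3/2 - 11*n^2/2 - 7*n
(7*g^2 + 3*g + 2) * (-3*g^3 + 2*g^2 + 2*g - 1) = -21*g^5 + 5*g^4 + 14*g^3 + 3*g^2 + g - 2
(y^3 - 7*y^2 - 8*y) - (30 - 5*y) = y^3 - 7*y^2 - 3*y - 30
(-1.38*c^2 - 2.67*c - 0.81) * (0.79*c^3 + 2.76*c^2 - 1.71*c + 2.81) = -1.0902*c^5 - 5.9181*c^4 - 5.6493*c^3 - 1.5477*c^2 - 6.1176*c - 2.2761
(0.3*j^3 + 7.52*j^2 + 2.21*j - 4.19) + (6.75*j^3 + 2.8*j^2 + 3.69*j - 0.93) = 7.05*j^3 + 10.32*j^2 + 5.9*j - 5.12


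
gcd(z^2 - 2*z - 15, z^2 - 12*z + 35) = z - 5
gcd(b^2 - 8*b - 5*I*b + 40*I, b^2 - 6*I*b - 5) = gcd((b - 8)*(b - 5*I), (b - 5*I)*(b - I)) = b - 5*I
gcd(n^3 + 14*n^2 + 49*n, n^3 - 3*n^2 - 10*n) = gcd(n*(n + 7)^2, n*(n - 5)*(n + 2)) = n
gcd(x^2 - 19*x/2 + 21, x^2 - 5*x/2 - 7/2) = x - 7/2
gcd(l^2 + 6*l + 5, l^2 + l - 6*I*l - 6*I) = l + 1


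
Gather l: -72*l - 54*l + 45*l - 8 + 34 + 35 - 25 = 36 - 81*l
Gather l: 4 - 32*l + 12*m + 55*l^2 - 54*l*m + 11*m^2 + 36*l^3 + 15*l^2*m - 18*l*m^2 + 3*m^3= 36*l^3 + l^2*(15*m + 55) + l*(-18*m^2 - 54*m - 32) + 3*m^3 + 11*m^2 + 12*m + 4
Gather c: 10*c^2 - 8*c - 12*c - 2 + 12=10*c^2 - 20*c + 10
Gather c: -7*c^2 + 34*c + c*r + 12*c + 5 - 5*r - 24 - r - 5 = -7*c^2 + c*(r + 46) - 6*r - 24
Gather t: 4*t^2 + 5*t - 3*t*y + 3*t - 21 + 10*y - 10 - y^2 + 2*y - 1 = 4*t^2 + t*(8 - 3*y) - y^2 + 12*y - 32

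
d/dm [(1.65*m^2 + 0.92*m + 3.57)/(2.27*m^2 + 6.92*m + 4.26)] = (9.3296*m^2 - 2.1498*m - 20.7852)/(5.1529*m^4 + 31.4168*m^3 + 67.2268*m^2 + 58.9584*m + 18.1476)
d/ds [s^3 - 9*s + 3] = 3*s^2 - 9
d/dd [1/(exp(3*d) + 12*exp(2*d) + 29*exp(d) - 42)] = (-3*exp(2*d) - 24*exp(d) - 29)*exp(d)/(exp(3*d) + 12*exp(2*d) + 29*exp(d) - 42)^2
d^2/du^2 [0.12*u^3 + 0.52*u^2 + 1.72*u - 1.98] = 0.72*u + 1.04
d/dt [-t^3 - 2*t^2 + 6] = t*(-3*t - 4)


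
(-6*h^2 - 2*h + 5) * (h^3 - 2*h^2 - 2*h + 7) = -6*h^5 + 10*h^4 + 21*h^3 - 48*h^2 - 24*h + 35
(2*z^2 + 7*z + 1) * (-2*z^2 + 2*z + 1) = -4*z^4 - 10*z^3 + 14*z^2 + 9*z + 1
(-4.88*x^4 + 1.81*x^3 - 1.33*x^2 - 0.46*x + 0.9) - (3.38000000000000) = -4.88*x^4 + 1.81*x^3 - 1.33*x^2 - 0.46*x - 2.48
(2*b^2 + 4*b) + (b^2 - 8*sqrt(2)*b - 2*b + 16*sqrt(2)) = 3*b^2 - 8*sqrt(2)*b + 2*b + 16*sqrt(2)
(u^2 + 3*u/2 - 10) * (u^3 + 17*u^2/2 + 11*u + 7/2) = u^5 + 10*u^4 + 55*u^3/4 - 65*u^2 - 419*u/4 - 35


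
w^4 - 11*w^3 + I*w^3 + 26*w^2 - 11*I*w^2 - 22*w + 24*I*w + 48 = (w - 8)*(w - 3)*(w - I)*(w + 2*I)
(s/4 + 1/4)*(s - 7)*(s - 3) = s^3/4 - 9*s^2/4 + 11*s/4 + 21/4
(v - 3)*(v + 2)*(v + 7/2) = v^3 + 5*v^2/2 - 19*v/2 - 21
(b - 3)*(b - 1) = b^2 - 4*b + 3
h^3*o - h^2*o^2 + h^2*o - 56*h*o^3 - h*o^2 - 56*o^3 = (h - 8*o)*(h + 7*o)*(h*o + o)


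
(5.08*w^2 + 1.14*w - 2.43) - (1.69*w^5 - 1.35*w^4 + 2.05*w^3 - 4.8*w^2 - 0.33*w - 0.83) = -1.69*w^5 + 1.35*w^4 - 2.05*w^3 + 9.88*w^2 + 1.47*w - 1.6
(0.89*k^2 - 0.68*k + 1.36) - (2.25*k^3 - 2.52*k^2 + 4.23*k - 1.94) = -2.25*k^3 + 3.41*k^2 - 4.91*k + 3.3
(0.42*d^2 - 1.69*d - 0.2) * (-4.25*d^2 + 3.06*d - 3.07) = -1.785*d^4 + 8.4677*d^3 - 5.6108*d^2 + 4.5763*d + 0.614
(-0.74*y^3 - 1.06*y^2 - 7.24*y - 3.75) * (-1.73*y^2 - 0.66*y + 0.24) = 1.2802*y^5 + 2.3222*y^4 + 13.0472*y^3 + 11.0115*y^2 + 0.7374*y - 0.9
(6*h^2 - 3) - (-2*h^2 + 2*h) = 8*h^2 - 2*h - 3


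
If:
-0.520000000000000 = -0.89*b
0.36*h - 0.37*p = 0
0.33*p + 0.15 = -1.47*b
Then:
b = 0.58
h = -3.14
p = -3.06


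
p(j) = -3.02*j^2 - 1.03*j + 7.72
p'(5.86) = -36.42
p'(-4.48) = 26.03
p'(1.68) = -11.18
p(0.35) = 6.99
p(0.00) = 7.72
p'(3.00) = -19.15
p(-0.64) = 7.14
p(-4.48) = -48.28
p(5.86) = -102.02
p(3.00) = -22.55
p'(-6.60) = 38.83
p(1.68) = -2.53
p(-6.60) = -117.03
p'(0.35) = -3.14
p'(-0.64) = 2.84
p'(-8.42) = 49.83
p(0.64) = 5.82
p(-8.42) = -197.71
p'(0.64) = -4.90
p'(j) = -6.04*j - 1.03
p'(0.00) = -1.03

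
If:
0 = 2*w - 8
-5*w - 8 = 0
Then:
No Solution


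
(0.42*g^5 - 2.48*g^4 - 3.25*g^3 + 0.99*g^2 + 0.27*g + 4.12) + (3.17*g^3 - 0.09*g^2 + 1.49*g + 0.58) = 0.42*g^5 - 2.48*g^4 - 0.0800000000000001*g^3 + 0.9*g^2 + 1.76*g + 4.7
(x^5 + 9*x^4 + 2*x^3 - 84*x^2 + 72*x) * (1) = x^5 + 9*x^4 + 2*x^3 - 84*x^2 + 72*x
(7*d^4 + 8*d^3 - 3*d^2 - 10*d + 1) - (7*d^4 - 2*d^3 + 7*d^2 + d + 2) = 10*d^3 - 10*d^2 - 11*d - 1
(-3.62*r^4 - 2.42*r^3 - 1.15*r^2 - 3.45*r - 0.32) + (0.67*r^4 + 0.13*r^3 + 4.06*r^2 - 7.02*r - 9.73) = -2.95*r^4 - 2.29*r^3 + 2.91*r^2 - 10.47*r - 10.05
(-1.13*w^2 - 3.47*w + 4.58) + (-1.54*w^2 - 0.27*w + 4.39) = -2.67*w^2 - 3.74*w + 8.97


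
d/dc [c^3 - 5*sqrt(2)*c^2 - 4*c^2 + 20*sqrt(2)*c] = 3*c^2 - 10*sqrt(2)*c - 8*c + 20*sqrt(2)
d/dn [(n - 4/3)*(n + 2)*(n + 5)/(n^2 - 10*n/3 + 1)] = (9*n^4 - 60*n^3 - 149*n^2 + 342*n - 394)/(9*n^4 - 60*n^3 + 118*n^2 - 60*n + 9)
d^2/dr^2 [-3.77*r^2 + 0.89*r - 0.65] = -7.54000000000000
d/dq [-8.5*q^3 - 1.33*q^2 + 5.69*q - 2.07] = -25.5*q^2 - 2.66*q + 5.69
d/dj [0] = 0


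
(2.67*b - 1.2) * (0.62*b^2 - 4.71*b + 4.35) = 1.6554*b^3 - 13.3197*b^2 + 17.2665*b - 5.22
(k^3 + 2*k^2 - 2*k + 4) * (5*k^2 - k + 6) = 5*k^5 + 9*k^4 - 6*k^3 + 34*k^2 - 16*k + 24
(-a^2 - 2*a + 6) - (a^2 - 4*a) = -2*a^2 + 2*a + 6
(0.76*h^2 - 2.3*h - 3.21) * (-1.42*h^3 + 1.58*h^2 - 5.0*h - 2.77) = -1.0792*h^5 + 4.4668*h^4 - 2.8758*h^3 + 4.323*h^2 + 22.421*h + 8.8917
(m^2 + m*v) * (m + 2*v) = m^3 + 3*m^2*v + 2*m*v^2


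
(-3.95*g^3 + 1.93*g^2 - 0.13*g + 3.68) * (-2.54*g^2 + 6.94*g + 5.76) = 10.033*g^5 - 32.3152*g^4 - 9.0276*g^3 + 0.867399999999998*g^2 + 24.7904*g + 21.1968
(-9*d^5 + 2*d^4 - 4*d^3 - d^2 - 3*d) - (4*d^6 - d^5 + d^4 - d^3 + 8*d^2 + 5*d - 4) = -4*d^6 - 8*d^5 + d^4 - 3*d^3 - 9*d^2 - 8*d + 4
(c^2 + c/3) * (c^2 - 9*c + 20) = c^4 - 26*c^3/3 + 17*c^2 + 20*c/3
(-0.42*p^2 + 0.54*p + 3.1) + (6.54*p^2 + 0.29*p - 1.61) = 6.12*p^2 + 0.83*p + 1.49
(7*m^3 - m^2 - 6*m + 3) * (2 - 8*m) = -56*m^4 + 22*m^3 + 46*m^2 - 36*m + 6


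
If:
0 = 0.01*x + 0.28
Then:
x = -28.00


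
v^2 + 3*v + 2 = (v + 1)*(v + 2)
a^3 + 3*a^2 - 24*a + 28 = (a - 2)^2*(a + 7)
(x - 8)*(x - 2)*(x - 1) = x^3 - 11*x^2 + 26*x - 16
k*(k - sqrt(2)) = k^2 - sqrt(2)*k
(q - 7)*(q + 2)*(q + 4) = q^3 - q^2 - 34*q - 56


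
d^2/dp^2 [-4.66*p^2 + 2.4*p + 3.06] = -9.32000000000000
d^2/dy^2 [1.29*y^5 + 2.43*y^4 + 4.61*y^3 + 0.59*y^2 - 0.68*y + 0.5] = 25.8*y^3 + 29.16*y^2 + 27.66*y + 1.18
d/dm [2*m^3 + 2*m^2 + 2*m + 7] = 6*m^2 + 4*m + 2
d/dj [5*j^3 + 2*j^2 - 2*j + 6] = 15*j^2 + 4*j - 2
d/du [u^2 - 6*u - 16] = 2*u - 6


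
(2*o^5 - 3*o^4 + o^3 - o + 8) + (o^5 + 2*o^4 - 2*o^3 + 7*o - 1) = 3*o^5 - o^4 - o^3 + 6*o + 7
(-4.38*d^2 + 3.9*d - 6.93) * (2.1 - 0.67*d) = 2.9346*d^3 - 11.811*d^2 + 12.8331*d - 14.553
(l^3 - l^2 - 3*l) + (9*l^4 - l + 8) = 9*l^4 + l^3 - l^2 - 4*l + 8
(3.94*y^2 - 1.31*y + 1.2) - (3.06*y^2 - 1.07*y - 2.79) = 0.88*y^2 - 0.24*y + 3.99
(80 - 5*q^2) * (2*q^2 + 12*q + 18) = -10*q^4 - 60*q^3 + 70*q^2 + 960*q + 1440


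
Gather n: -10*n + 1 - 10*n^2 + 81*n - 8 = -10*n^2 + 71*n - 7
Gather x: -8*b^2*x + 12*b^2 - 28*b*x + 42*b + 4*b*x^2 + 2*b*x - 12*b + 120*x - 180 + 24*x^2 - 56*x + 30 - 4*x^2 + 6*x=12*b^2 + 30*b + x^2*(4*b + 20) + x*(-8*b^2 - 26*b + 70) - 150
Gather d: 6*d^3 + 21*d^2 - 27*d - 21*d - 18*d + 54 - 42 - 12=6*d^3 + 21*d^2 - 66*d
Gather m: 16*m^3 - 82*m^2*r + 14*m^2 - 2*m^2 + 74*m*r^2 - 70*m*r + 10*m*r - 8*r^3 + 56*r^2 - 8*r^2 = 16*m^3 + m^2*(12 - 82*r) + m*(74*r^2 - 60*r) - 8*r^3 + 48*r^2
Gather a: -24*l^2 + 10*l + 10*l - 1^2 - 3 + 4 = -24*l^2 + 20*l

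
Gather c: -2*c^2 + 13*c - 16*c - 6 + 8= -2*c^2 - 3*c + 2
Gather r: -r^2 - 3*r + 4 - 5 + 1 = -r^2 - 3*r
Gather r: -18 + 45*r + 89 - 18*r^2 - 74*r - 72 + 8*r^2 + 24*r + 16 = -10*r^2 - 5*r + 15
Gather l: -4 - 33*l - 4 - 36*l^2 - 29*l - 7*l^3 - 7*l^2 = -7*l^3 - 43*l^2 - 62*l - 8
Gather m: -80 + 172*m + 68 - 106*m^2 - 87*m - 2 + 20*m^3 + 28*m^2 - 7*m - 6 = 20*m^3 - 78*m^2 + 78*m - 20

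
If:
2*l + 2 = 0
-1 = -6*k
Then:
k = 1/6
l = -1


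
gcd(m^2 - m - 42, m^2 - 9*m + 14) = m - 7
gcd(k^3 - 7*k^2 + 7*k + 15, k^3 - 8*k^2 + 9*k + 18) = k^2 - 2*k - 3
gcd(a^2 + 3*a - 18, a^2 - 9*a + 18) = a - 3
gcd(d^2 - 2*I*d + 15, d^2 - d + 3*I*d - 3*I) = d + 3*I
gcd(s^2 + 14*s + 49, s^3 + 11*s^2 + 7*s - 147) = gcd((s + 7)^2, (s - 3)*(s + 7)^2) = s^2 + 14*s + 49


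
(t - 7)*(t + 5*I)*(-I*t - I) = -I*t^3 + 5*t^2 + 6*I*t^2 - 30*t + 7*I*t - 35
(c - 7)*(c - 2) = c^2 - 9*c + 14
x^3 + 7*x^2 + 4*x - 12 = (x - 1)*(x + 2)*(x + 6)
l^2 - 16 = (l - 4)*(l + 4)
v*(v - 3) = v^2 - 3*v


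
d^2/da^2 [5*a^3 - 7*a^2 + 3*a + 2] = 30*a - 14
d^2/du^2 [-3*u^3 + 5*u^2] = 10 - 18*u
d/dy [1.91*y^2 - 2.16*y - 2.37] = 3.82*y - 2.16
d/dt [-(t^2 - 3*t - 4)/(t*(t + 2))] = (-5*t^2 - 8*t - 8)/(t^2*(t^2 + 4*t + 4))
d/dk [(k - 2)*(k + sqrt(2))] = 2*k - 2 + sqrt(2)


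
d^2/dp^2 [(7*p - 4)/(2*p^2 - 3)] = 4*(8*p^2*(7*p - 4) + (4 - 21*p)*(2*p^2 - 3))/(2*p^2 - 3)^3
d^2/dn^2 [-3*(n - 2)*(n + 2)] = -6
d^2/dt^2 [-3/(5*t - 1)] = -150/(5*t - 1)^3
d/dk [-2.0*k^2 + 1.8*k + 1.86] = 1.8 - 4.0*k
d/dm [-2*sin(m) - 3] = -2*cos(m)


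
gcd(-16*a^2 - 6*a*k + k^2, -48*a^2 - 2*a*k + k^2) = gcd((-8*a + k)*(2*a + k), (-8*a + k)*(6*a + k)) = 8*a - k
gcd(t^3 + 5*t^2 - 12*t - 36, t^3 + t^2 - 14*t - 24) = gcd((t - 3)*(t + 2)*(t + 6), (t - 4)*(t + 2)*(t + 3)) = t + 2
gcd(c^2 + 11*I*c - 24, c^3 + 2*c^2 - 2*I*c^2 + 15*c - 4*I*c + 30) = c + 3*I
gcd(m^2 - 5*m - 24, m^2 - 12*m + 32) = m - 8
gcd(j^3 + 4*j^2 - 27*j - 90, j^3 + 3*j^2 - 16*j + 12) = j + 6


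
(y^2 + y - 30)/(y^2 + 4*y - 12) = (y - 5)/(y - 2)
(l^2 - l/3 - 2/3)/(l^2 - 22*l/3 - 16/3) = (l - 1)/(l - 8)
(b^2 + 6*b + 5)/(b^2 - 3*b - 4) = (b + 5)/(b - 4)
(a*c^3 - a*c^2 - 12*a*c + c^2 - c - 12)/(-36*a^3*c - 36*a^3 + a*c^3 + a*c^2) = (-a*c^3 + a*c^2 + 12*a*c - c^2 + c + 12)/(a*(36*a^2*c + 36*a^2 - c^3 - c^2))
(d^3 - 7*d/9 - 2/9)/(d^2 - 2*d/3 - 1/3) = d + 2/3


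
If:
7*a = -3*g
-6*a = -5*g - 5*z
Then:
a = 15*z/53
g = -35*z/53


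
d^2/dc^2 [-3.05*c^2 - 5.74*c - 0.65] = -6.10000000000000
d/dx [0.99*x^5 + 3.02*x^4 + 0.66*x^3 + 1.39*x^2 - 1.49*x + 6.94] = 4.95*x^4 + 12.08*x^3 + 1.98*x^2 + 2.78*x - 1.49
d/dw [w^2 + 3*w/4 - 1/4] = 2*w + 3/4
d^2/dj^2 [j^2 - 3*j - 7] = 2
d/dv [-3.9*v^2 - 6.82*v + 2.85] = -7.8*v - 6.82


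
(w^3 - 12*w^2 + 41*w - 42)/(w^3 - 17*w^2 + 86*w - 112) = (w - 3)/(w - 8)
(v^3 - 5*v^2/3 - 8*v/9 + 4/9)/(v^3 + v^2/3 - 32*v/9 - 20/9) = (3*v - 1)/(3*v + 5)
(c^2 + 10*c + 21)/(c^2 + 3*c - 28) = (c + 3)/(c - 4)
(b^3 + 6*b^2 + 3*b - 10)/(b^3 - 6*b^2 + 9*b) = (b^3 + 6*b^2 + 3*b - 10)/(b*(b^2 - 6*b + 9))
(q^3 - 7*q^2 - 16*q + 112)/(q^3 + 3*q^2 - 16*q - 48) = (q - 7)/(q + 3)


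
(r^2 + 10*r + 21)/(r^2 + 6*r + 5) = (r^2 + 10*r + 21)/(r^2 + 6*r + 5)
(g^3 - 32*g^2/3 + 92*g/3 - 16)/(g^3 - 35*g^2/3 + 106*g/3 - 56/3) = (g - 6)/(g - 7)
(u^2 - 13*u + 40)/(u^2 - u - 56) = (u - 5)/(u + 7)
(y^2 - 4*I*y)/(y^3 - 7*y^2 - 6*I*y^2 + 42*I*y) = (y - 4*I)/(y^2 - 7*y - 6*I*y + 42*I)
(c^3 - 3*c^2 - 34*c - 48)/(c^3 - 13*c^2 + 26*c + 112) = (c + 3)/(c - 7)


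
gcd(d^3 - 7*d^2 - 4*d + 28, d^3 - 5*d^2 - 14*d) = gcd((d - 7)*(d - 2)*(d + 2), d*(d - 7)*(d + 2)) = d^2 - 5*d - 14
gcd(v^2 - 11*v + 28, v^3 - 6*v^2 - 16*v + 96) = v - 4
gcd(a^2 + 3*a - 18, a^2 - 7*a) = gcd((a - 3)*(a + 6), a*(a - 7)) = 1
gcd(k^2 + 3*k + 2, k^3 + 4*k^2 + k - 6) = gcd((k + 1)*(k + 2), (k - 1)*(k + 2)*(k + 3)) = k + 2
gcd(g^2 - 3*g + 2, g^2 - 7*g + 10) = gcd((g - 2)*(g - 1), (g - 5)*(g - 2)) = g - 2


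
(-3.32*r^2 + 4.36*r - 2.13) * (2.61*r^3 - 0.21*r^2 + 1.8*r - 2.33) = -8.6652*r^5 + 12.0768*r^4 - 12.4509*r^3 + 16.0309*r^2 - 13.9928*r + 4.9629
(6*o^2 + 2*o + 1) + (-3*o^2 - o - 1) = 3*o^2 + o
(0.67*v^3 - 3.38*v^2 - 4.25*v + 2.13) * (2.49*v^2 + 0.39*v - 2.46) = 1.6683*v^5 - 8.1549*v^4 - 13.5489*v^3 + 11.961*v^2 + 11.2857*v - 5.2398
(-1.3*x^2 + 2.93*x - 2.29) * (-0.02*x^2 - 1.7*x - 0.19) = 0.026*x^4 + 2.1514*x^3 - 4.6882*x^2 + 3.3363*x + 0.4351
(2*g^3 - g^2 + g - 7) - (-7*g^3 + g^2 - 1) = 9*g^3 - 2*g^2 + g - 6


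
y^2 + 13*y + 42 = (y + 6)*(y + 7)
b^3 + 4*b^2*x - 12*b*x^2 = b*(b - 2*x)*(b + 6*x)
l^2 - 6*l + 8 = (l - 4)*(l - 2)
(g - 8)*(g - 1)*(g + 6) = g^3 - 3*g^2 - 46*g + 48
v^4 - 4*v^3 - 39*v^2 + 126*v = v*(v - 7)*(v - 3)*(v + 6)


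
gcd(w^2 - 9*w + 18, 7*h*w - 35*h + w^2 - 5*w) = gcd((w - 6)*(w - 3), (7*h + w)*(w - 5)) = 1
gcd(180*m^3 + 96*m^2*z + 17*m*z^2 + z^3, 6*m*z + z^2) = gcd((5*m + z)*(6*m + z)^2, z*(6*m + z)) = 6*m + z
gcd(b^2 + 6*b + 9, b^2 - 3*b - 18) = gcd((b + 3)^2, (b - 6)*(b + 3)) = b + 3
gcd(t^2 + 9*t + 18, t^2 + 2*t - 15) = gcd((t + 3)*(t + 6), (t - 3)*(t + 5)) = 1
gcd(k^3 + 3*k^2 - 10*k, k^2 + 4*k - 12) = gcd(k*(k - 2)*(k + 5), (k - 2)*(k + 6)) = k - 2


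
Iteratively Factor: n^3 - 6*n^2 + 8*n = (n)*(n^2 - 6*n + 8) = n*(n - 2)*(n - 4)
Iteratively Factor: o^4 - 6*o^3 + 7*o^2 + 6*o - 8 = (o - 2)*(o^3 - 4*o^2 - o + 4) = (o - 2)*(o - 1)*(o^2 - 3*o - 4) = (o - 2)*(o - 1)*(o + 1)*(o - 4)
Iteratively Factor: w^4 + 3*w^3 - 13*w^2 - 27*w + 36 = (w + 4)*(w^3 - w^2 - 9*w + 9) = (w - 1)*(w + 4)*(w^2 - 9) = (w - 3)*(w - 1)*(w + 4)*(w + 3)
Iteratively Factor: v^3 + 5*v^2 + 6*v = (v)*(v^2 + 5*v + 6) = v*(v + 3)*(v + 2)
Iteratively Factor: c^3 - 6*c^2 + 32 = (c + 2)*(c^2 - 8*c + 16) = (c - 4)*(c + 2)*(c - 4)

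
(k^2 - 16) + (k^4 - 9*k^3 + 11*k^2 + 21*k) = k^4 - 9*k^3 + 12*k^2 + 21*k - 16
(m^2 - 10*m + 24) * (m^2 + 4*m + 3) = m^4 - 6*m^3 - 13*m^2 + 66*m + 72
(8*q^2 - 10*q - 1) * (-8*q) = -64*q^3 + 80*q^2 + 8*q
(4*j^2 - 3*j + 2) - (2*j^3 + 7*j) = -2*j^3 + 4*j^2 - 10*j + 2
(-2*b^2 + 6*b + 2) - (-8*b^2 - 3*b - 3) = 6*b^2 + 9*b + 5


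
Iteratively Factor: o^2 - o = (o - 1)*(o)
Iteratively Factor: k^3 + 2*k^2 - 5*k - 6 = (k - 2)*(k^2 + 4*k + 3) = (k - 2)*(k + 1)*(k + 3)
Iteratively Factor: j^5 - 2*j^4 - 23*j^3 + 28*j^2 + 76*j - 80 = (j - 1)*(j^4 - j^3 - 24*j^2 + 4*j + 80) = (j - 1)*(j + 2)*(j^3 - 3*j^2 - 18*j + 40) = (j - 5)*(j - 1)*(j + 2)*(j^2 + 2*j - 8) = (j - 5)*(j - 2)*(j - 1)*(j + 2)*(j + 4)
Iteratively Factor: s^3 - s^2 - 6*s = (s)*(s^2 - s - 6) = s*(s - 3)*(s + 2)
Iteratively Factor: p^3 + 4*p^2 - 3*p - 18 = (p + 3)*(p^2 + p - 6) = (p - 2)*(p + 3)*(p + 3)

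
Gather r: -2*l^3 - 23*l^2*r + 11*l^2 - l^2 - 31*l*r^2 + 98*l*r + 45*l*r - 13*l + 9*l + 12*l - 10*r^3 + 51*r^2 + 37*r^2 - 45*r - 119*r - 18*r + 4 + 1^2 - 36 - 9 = -2*l^3 + 10*l^2 + 8*l - 10*r^3 + r^2*(88 - 31*l) + r*(-23*l^2 + 143*l - 182) - 40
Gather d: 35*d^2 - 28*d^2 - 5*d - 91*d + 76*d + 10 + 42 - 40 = 7*d^2 - 20*d + 12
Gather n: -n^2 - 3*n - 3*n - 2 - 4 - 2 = -n^2 - 6*n - 8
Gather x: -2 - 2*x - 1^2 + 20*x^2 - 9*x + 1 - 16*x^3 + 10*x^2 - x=-16*x^3 + 30*x^2 - 12*x - 2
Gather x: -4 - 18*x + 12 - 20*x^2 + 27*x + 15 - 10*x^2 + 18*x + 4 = -30*x^2 + 27*x + 27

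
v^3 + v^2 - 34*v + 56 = (v - 4)*(v - 2)*(v + 7)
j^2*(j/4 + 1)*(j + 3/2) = j^4/4 + 11*j^3/8 + 3*j^2/2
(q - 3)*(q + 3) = q^2 - 9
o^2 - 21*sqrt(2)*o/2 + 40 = (o - 8*sqrt(2))*(o - 5*sqrt(2)/2)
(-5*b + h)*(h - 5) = -5*b*h + 25*b + h^2 - 5*h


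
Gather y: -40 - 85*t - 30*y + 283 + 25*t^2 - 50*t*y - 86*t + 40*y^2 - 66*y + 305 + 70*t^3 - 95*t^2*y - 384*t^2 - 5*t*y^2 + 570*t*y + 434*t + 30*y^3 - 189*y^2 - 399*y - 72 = 70*t^3 - 359*t^2 + 263*t + 30*y^3 + y^2*(-5*t - 149) + y*(-95*t^2 + 520*t - 495) + 476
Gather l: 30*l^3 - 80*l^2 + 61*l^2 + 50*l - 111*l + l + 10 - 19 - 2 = 30*l^3 - 19*l^2 - 60*l - 11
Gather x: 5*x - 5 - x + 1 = 4*x - 4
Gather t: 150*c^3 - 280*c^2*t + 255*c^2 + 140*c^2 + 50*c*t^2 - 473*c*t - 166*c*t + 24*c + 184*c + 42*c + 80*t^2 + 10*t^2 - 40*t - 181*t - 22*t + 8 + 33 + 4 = 150*c^3 + 395*c^2 + 250*c + t^2*(50*c + 90) + t*(-280*c^2 - 639*c - 243) + 45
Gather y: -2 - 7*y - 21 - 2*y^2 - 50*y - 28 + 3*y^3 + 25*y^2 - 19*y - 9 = 3*y^3 + 23*y^2 - 76*y - 60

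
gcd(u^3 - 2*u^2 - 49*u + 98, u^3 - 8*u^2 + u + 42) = u - 7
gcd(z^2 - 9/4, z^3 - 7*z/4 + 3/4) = z + 3/2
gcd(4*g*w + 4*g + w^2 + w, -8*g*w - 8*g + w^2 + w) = w + 1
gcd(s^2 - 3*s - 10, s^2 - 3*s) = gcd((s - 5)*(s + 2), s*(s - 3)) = 1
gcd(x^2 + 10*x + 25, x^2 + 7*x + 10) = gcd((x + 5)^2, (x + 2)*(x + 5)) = x + 5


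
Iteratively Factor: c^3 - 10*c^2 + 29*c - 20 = (c - 4)*(c^2 - 6*c + 5) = (c - 5)*(c - 4)*(c - 1)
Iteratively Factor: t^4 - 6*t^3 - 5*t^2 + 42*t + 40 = (t + 1)*(t^3 - 7*t^2 + 2*t + 40) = (t - 4)*(t + 1)*(t^2 - 3*t - 10) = (t - 4)*(t + 1)*(t + 2)*(t - 5)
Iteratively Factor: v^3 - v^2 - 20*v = (v - 5)*(v^2 + 4*v) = v*(v - 5)*(v + 4)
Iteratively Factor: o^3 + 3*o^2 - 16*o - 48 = (o - 4)*(o^2 + 7*o + 12) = (o - 4)*(o + 3)*(o + 4)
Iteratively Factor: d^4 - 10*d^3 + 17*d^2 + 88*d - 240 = (d - 4)*(d^3 - 6*d^2 - 7*d + 60) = (d - 5)*(d - 4)*(d^2 - d - 12) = (d - 5)*(d - 4)^2*(d + 3)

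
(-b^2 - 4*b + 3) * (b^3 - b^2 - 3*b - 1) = -b^5 - 3*b^4 + 10*b^3 + 10*b^2 - 5*b - 3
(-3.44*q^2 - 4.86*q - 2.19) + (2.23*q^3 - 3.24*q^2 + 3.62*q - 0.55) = 2.23*q^3 - 6.68*q^2 - 1.24*q - 2.74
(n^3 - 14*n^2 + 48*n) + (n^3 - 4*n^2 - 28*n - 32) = 2*n^3 - 18*n^2 + 20*n - 32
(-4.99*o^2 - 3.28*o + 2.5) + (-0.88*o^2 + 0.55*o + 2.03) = -5.87*o^2 - 2.73*o + 4.53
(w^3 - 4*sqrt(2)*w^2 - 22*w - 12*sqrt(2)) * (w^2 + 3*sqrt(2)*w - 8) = w^5 - sqrt(2)*w^4 - 54*w^3 - 46*sqrt(2)*w^2 + 104*w + 96*sqrt(2)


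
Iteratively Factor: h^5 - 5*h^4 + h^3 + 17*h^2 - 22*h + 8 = (h + 2)*(h^4 - 7*h^3 + 15*h^2 - 13*h + 4) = (h - 1)*(h + 2)*(h^3 - 6*h^2 + 9*h - 4) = (h - 1)^2*(h + 2)*(h^2 - 5*h + 4) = (h - 1)^3*(h + 2)*(h - 4)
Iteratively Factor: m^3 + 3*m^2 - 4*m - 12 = (m + 2)*(m^2 + m - 6) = (m + 2)*(m + 3)*(m - 2)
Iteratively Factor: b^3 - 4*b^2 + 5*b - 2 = (b - 2)*(b^2 - 2*b + 1) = (b - 2)*(b - 1)*(b - 1)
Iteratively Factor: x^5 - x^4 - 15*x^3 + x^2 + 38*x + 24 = (x - 4)*(x^4 + 3*x^3 - 3*x^2 - 11*x - 6) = (x - 4)*(x + 1)*(x^3 + 2*x^2 - 5*x - 6) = (x - 4)*(x + 1)^2*(x^2 + x - 6) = (x - 4)*(x + 1)^2*(x + 3)*(x - 2)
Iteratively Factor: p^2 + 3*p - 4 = (p + 4)*(p - 1)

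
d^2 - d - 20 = (d - 5)*(d + 4)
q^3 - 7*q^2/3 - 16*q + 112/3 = (q - 4)*(q - 7/3)*(q + 4)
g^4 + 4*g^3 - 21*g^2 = g^2*(g - 3)*(g + 7)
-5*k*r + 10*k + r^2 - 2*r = (-5*k + r)*(r - 2)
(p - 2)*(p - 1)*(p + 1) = p^3 - 2*p^2 - p + 2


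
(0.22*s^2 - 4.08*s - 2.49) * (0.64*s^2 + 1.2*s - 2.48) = 0.1408*s^4 - 2.3472*s^3 - 7.0352*s^2 + 7.1304*s + 6.1752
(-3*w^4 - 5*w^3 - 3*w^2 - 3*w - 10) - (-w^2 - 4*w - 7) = -3*w^4 - 5*w^3 - 2*w^2 + w - 3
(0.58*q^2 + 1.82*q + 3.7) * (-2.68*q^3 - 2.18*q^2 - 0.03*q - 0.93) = -1.5544*q^5 - 6.142*q^4 - 13.901*q^3 - 8.66*q^2 - 1.8036*q - 3.441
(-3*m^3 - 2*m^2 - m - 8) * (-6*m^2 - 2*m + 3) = 18*m^5 + 18*m^4 + m^3 + 44*m^2 + 13*m - 24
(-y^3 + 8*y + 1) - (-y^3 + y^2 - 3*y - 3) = -y^2 + 11*y + 4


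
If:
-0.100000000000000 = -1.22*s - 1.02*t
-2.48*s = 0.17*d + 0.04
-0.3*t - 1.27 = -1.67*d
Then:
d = 0.79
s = -0.07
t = 0.18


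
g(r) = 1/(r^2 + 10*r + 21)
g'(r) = (-2*r - 10)/(r^2 + 10*r + 21)^2 = 2*(-r - 5)/(r^2 + 10*r + 21)^2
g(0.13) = 0.04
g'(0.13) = -0.02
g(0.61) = 0.04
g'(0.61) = -0.01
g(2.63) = 0.02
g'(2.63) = -0.01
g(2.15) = 0.02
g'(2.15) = -0.01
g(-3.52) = -0.55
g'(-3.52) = -0.90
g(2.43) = 0.02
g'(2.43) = -0.01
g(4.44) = 0.01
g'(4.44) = -0.00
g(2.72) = 0.02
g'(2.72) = -0.00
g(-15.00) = 0.01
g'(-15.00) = 0.00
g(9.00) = 0.01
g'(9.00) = 0.00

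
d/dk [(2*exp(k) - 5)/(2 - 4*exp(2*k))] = (2*exp(2*k) - 10*exp(k) + 1)*exp(k)/(4*exp(4*k) - 4*exp(2*k) + 1)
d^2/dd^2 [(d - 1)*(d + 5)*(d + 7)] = 6*d + 22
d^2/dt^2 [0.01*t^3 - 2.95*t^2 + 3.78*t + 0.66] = 0.06*t - 5.9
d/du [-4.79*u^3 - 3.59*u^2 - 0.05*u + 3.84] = -14.37*u^2 - 7.18*u - 0.05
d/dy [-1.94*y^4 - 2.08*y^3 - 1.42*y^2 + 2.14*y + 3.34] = -7.76*y^3 - 6.24*y^2 - 2.84*y + 2.14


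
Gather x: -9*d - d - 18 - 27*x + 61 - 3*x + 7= -10*d - 30*x + 50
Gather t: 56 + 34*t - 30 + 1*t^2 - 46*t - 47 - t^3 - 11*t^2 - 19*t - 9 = -t^3 - 10*t^2 - 31*t - 30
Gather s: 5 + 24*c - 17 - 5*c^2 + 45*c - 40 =-5*c^2 + 69*c - 52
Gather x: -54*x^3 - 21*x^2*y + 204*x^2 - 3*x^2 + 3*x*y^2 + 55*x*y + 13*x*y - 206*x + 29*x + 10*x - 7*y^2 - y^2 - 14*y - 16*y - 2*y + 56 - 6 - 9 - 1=-54*x^3 + x^2*(201 - 21*y) + x*(3*y^2 + 68*y - 167) - 8*y^2 - 32*y + 40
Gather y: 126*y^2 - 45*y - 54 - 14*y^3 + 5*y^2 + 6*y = -14*y^3 + 131*y^2 - 39*y - 54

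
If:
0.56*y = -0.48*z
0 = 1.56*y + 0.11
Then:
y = -0.07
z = 0.08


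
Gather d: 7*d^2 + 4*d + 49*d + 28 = 7*d^2 + 53*d + 28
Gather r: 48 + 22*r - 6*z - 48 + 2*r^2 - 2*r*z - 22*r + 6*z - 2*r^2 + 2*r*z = 0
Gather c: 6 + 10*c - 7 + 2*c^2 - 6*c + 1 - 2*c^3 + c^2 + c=-2*c^3 + 3*c^2 + 5*c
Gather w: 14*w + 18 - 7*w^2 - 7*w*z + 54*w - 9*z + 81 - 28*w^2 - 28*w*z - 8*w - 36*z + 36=-35*w^2 + w*(60 - 35*z) - 45*z + 135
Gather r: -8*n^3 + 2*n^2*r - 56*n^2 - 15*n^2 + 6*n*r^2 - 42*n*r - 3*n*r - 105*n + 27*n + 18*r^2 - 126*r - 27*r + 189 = -8*n^3 - 71*n^2 - 78*n + r^2*(6*n + 18) + r*(2*n^2 - 45*n - 153) + 189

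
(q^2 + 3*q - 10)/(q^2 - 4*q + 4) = (q + 5)/(q - 2)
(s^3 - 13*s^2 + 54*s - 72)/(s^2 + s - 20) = (s^2 - 9*s + 18)/(s + 5)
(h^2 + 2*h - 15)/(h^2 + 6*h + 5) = (h - 3)/(h + 1)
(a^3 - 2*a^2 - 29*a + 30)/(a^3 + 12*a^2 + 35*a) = (a^2 - 7*a + 6)/(a*(a + 7))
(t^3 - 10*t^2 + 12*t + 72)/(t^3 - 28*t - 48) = (t - 6)/(t + 4)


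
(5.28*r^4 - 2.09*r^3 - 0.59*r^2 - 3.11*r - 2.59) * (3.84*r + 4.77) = 20.2752*r^5 + 17.16*r^4 - 12.2349*r^3 - 14.7567*r^2 - 24.7803*r - 12.3543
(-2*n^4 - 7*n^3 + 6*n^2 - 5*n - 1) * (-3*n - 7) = 6*n^5 + 35*n^4 + 31*n^3 - 27*n^2 + 38*n + 7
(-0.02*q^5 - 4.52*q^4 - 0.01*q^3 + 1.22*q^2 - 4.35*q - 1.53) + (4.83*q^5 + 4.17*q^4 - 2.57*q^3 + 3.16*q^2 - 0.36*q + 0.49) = 4.81*q^5 - 0.35*q^4 - 2.58*q^3 + 4.38*q^2 - 4.71*q - 1.04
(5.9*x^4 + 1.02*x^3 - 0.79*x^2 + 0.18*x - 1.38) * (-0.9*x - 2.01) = -5.31*x^5 - 12.777*x^4 - 1.3392*x^3 + 1.4259*x^2 + 0.8802*x + 2.7738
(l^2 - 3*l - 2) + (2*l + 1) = l^2 - l - 1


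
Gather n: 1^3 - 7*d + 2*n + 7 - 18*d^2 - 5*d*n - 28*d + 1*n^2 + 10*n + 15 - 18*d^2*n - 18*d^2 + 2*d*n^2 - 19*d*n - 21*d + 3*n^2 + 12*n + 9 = -36*d^2 - 56*d + n^2*(2*d + 4) + n*(-18*d^2 - 24*d + 24) + 32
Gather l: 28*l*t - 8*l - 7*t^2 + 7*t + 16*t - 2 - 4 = l*(28*t - 8) - 7*t^2 + 23*t - 6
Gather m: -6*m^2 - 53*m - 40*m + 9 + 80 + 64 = -6*m^2 - 93*m + 153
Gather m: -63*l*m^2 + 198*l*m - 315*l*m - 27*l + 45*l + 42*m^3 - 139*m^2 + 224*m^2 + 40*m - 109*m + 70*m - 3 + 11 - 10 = 18*l + 42*m^3 + m^2*(85 - 63*l) + m*(1 - 117*l) - 2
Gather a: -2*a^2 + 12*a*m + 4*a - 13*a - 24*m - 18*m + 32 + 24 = -2*a^2 + a*(12*m - 9) - 42*m + 56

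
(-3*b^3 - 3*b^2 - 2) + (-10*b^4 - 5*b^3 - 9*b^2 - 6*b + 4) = -10*b^4 - 8*b^3 - 12*b^2 - 6*b + 2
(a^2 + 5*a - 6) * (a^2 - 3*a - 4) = a^4 + 2*a^3 - 25*a^2 - 2*a + 24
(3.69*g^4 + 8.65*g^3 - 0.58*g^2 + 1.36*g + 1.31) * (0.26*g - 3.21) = 0.9594*g^5 - 9.5959*g^4 - 27.9173*g^3 + 2.2154*g^2 - 4.025*g - 4.2051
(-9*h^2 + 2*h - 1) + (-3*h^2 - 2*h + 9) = 8 - 12*h^2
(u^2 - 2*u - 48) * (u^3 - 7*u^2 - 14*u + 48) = u^5 - 9*u^4 - 48*u^3 + 412*u^2 + 576*u - 2304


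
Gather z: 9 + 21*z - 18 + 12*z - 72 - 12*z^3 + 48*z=-12*z^3 + 81*z - 81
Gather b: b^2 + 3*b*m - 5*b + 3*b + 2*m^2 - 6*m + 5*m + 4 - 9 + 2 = b^2 + b*(3*m - 2) + 2*m^2 - m - 3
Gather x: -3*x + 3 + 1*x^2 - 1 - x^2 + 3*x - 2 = 0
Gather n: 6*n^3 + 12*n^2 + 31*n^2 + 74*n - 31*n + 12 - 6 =6*n^3 + 43*n^2 + 43*n + 6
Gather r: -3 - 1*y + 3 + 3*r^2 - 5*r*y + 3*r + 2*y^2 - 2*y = 3*r^2 + r*(3 - 5*y) + 2*y^2 - 3*y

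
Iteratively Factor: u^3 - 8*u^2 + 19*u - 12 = (u - 3)*(u^2 - 5*u + 4) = (u - 4)*(u - 3)*(u - 1)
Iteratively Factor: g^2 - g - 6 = (g + 2)*(g - 3)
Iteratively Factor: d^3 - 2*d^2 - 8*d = (d)*(d^2 - 2*d - 8) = d*(d - 4)*(d + 2)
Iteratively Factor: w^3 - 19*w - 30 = (w + 3)*(w^2 - 3*w - 10) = (w + 2)*(w + 3)*(w - 5)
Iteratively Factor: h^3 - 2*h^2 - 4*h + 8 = (h + 2)*(h^2 - 4*h + 4) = (h - 2)*(h + 2)*(h - 2)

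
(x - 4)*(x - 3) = x^2 - 7*x + 12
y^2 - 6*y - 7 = (y - 7)*(y + 1)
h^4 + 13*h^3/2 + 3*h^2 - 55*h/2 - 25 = (h - 2)*(h + 1)*(h + 5/2)*(h + 5)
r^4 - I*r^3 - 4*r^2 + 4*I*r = r*(r - 2)*(r + 2)*(r - I)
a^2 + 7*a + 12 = (a + 3)*(a + 4)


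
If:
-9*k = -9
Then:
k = 1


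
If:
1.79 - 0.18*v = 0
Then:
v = 9.94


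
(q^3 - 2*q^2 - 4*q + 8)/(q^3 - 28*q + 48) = (q^2 - 4)/(q^2 + 2*q - 24)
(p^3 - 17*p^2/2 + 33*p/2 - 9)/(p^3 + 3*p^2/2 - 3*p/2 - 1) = (2*p^2 - 15*p + 18)/(2*p^2 + 5*p + 2)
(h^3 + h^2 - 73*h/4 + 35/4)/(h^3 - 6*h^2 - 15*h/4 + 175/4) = (2*h^2 + 9*h - 5)/(2*h^2 - 5*h - 25)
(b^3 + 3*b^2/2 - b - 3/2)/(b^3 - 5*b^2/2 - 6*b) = (b^2 - 1)/(b*(b - 4))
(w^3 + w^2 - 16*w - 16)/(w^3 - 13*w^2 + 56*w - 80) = (w^2 + 5*w + 4)/(w^2 - 9*w + 20)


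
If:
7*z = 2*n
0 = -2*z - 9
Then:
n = -63/4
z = -9/2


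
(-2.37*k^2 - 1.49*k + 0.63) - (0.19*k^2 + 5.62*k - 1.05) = -2.56*k^2 - 7.11*k + 1.68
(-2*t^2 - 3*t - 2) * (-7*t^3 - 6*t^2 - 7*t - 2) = 14*t^5 + 33*t^4 + 46*t^3 + 37*t^2 + 20*t + 4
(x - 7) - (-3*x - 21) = 4*x + 14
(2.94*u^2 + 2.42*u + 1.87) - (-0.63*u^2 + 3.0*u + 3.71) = 3.57*u^2 - 0.58*u - 1.84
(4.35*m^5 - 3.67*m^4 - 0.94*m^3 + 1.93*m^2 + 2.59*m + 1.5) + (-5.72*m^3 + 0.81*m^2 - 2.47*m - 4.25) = 4.35*m^5 - 3.67*m^4 - 6.66*m^3 + 2.74*m^2 + 0.12*m - 2.75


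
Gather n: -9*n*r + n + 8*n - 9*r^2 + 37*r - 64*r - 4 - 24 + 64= n*(9 - 9*r) - 9*r^2 - 27*r + 36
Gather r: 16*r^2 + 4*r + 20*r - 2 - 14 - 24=16*r^2 + 24*r - 40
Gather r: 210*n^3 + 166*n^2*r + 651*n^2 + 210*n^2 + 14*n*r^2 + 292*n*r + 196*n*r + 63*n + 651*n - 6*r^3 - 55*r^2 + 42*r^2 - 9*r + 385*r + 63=210*n^3 + 861*n^2 + 714*n - 6*r^3 + r^2*(14*n - 13) + r*(166*n^2 + 488*n + 376) + 63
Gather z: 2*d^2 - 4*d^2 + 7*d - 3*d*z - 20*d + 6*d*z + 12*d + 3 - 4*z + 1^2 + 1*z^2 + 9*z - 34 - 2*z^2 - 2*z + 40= -2*d^2 - d - z^2 + z*(3*d + 3) + 10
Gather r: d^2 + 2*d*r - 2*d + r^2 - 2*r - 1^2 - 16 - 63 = d^2 - 2*d + r^2 + r*(2*d - 2) - 80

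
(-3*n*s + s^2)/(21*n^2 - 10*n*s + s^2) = s/(-7*n + s)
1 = 1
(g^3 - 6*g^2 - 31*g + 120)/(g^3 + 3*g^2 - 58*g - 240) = (g - 3)/(g + 6)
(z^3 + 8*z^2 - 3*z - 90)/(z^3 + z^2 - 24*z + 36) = (z + 5)/(z - 2)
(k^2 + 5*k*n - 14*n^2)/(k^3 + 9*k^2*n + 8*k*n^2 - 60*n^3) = (k + 7*n)/(k^2 + 11*k*n + 30*n^2)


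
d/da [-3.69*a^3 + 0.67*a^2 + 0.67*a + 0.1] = -11.07*a^2 + 1.34*a + 0.67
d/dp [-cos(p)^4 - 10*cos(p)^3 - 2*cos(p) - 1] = 2*(2*cos(p)^3 + 15*cos(p)^2 + 1)*sin(p)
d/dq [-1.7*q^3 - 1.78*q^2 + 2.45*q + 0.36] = -5.1*q^2 - 3.56*q + 2.45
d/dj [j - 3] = 1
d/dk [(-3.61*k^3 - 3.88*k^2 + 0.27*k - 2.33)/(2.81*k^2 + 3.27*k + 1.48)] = (-10.1441*k^4 - 23.6094*k^3 - 29.4747*k^2 + 1.6098*k + 8.0187)/(7.8961*k^4 + 18.3774*k^3 + 19.0105*k^2 + 9.6792*k + 2.1904)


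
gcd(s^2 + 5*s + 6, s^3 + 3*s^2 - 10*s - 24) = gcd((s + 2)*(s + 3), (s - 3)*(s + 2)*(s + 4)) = s + 2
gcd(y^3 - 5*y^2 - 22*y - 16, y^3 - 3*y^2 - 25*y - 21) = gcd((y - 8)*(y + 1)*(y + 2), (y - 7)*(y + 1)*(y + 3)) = y + 1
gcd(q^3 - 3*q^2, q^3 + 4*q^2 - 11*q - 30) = q - 3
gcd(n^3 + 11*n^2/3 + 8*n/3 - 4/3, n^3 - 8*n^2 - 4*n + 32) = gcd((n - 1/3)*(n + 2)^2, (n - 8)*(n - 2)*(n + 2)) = n + 2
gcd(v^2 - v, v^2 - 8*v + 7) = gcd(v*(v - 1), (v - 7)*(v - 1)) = v - 1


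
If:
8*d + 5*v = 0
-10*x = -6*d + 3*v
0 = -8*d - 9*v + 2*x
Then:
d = 0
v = 0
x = 0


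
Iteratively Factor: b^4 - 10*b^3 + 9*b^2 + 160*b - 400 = (b - 5)*(b^3 - 5*b^2 - 16*b + 80) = (b - 5)^2*(b^2 - 16) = (b - 5)^2*(b - 4)*(b + 4)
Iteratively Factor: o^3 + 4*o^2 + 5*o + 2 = (o + 2)*(o^2 + 2*o + 1) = (o + 1)*(o + 2)*(o + 1)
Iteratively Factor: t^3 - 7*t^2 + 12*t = (t)*(t^2 - 7*t + 12) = t*(t - 4)*(t - 3)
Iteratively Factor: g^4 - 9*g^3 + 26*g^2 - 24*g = (g - 2)*(g^3 - 7*g^2 + 12*g) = (g - 4)*(g - 2)*(g^2 - 3*g) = (g - 4)*(g - 3)*(g - 2)*(g)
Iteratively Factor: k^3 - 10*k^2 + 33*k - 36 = (k - 3)*(k^2 - 7*k + 12) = (k - 3)^2*(k - 4)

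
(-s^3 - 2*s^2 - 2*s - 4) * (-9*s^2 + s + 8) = 9*s^5 + 17*s^4 + 8*s^3 + 18*s^2 - 20*s - 32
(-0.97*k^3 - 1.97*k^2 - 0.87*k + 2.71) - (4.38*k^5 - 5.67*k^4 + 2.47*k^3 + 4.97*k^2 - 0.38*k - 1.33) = -4.38*k^5 + 5.67*k^4 - 3.44*k^3 - 6.94*k^2 - 0.49*k + 4.04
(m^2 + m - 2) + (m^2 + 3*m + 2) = 2*m^2 + 4*m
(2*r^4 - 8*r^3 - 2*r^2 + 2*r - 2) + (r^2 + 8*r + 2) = 2*r^4 - 8*r^3 - r^2 + 10*r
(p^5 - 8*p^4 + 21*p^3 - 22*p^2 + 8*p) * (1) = p^5 - 8*p^4 + 21*p^3 - 22*p^2 + 8*p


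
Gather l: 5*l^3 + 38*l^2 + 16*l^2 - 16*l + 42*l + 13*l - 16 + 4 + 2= 5*l^3 + 54*l^2 + 39*l - 10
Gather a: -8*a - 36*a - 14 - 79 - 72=-44*a - 165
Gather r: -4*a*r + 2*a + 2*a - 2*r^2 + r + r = 4*a - 2*r^2 + r*(2 - 4*a)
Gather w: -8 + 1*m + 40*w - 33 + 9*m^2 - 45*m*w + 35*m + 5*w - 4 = 9*m^2 + 36*m + w*(45 - 45*m) - 45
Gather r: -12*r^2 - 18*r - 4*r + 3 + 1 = -12*r^2 - 22*r + 4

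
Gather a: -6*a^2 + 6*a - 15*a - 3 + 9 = -6*a^2 - 9*a + 6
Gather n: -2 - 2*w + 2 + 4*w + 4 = 2*w + 4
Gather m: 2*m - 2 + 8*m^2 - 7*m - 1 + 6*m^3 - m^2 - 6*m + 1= 6*m^3 + 7*m^2 - 11*m - 2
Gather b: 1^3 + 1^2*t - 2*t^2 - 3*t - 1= -2*t^2 - 2*t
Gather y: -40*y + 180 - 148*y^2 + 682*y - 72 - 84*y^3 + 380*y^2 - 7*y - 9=-84*y^3 + 232*y^2 + 635*y + 99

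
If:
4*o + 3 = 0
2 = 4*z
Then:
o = -3/4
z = 1/2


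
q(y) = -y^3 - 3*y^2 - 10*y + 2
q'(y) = -3*y^2 - 6*y - 10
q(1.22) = -16.48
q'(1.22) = -21.79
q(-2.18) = 19.90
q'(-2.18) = -11.18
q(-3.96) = 56.65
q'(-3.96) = -33.28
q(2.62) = -62.78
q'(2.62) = -46.31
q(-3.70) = 48.58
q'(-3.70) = -28.87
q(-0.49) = 6.30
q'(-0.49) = -7.78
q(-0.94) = 9.58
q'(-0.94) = -7.01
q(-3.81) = 51.86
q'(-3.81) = -30.69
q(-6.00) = 170.00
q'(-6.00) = -82.00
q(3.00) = -82.00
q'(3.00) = -55.00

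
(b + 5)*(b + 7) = b^2 + 12*b + 35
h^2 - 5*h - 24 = (h - 8)*(h + 3)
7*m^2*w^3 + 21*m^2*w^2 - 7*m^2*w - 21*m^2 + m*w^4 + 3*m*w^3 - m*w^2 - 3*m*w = (7*m + w)*(w - 1)*(w + 3)*(m*w + m)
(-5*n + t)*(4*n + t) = -20*n^2 - n*t + t^2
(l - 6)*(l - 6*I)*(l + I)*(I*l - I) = I*l^4 + 5*l^3 - 7*I*l^3 - 35*l^2 + 12*I*l^2 + 30*l - 42*I*l + 36*I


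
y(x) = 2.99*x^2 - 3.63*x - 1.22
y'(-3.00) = -21.57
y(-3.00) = 36.58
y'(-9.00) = -57.45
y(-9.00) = 273.64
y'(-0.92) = -9.13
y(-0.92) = 4.65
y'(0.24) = -2.19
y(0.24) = -1.92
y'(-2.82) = -20.49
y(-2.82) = 32.79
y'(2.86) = 13.47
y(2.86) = 12.86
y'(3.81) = 19.15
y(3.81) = 28.35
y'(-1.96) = -15.35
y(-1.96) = 17.38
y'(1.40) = 4.74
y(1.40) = -0.44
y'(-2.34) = -17.62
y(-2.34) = 23.65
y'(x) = 5.98*x - 3.63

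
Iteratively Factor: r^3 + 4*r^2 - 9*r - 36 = (r + 3)*(r^2 + r - 12) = (r + 3)*(r + 4)*(r - 3)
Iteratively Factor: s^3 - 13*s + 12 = (s + 4)*(s^2 - 4*s + 3) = (s - 3)*(s + 4)*(s - 1)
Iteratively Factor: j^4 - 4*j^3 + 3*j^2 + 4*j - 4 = (j - 2)*(j^3 - 2*j^2 - j + 2) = (j - 2)*(j + 1)*(j^2 - 3*j + 2) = (j - 2)*(j - 1)*(j + 1)*(j - 2)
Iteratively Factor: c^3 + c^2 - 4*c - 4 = (c + 2)*(c^2 - c - 2) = (c + 1)*(c + 2)*(c - 2)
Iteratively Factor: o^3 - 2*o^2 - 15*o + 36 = (o + 4)*(o^2 - 6*o + 9) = (o - 3)*(o + 4)*(o - 3)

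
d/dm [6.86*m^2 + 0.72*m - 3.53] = 13.72*m + 0.72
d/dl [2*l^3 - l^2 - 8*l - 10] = 6*l^2 - 2*l - 8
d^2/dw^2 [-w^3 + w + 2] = -6*w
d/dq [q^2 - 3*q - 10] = 2*q - 3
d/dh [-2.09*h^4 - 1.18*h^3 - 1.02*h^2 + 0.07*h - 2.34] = -8.36*h^3 - 3.54*h^2 - 2.04*h + 0.07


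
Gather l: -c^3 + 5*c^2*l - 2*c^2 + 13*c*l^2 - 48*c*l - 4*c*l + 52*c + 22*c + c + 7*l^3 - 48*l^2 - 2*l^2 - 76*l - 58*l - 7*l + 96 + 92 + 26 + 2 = -c^3 - 2*c^2 + 75*c + 7*l^3 + l^2*(13*c - 50) + l*(5*c^2 - 52*c - 141) + 216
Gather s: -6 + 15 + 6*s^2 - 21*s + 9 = 6*s^2 - 21*s + 18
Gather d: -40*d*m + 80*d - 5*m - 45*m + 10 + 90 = d*(80 - 40*m) - 50*m + 100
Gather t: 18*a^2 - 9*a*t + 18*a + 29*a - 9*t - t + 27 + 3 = 18*a^2 + 47*a + t*(-9*a - 10) + 30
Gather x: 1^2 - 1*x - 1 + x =0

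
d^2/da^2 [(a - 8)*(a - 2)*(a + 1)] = 6*a - 18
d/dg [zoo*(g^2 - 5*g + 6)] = zoo*(g + 1)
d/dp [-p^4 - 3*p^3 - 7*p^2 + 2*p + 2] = -4*p^3 - 9*p^2 - 14*p + 2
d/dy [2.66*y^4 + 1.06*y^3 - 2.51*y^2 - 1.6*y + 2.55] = 10.64*y^3 + 3.18*y^2 - 5.02*y - 1.6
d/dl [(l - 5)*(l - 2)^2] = 3*(l - 4)*(l - 2)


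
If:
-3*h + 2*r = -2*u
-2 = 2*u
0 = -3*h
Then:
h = 0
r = 1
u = -1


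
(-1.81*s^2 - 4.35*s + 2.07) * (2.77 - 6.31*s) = 11.4211*s^3 + 22.4348*s^2 - 25.1112*s + 5.7339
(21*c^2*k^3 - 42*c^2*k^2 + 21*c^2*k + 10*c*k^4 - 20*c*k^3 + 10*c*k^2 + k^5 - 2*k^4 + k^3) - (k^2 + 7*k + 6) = 21*c^2*k^3 - 42*c^2*k^2 + 21*c^2*k + 10*c*k^4 - 20*c*k^3 + 10*c*k^2 + k^5 - 2*k^4 + k^3 - k^2 - 7*k - 6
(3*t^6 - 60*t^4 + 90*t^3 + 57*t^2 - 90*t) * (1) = 3*t^6 - 60*t^4 + 90*t^3 + 57*t^2 - 90*t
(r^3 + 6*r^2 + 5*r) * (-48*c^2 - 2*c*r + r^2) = -48*c^2*r^3 - 288*c^2*r^2 - 240*c^2*r - 2*c*r^4 - 12*c*r^3 - 10*c*r^2 + r^5 + 6*r^4 + 5*r^3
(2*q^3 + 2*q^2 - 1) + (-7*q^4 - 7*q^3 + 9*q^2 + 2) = -7*q^4 - 5*q^3 + 11*q^2 + 1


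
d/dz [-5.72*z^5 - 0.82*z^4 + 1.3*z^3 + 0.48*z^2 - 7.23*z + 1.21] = -28.6*z^4 - 3.28*z^3 + 3.9*z^2 + 0.96*z - 7.23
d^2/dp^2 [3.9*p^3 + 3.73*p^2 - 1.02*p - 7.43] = 23.4*p + 7.46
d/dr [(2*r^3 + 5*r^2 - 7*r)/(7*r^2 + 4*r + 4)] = (14*r^4 + 16*r^3 + 93*r^2 + 40*r - 28)/(49*r^4 + 56*r^3 + 72*r^2 + 32*r + 16)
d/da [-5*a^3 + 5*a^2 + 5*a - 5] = -15*a^2 + 10*a + 5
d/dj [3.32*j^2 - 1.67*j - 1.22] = 6.64*j - 1.67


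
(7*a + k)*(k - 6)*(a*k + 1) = 7*a^2*k^2 - 42*a^2*k + a*k^3 - 6*a*k^2 + 7*a*k - 42*a + k^2 - 6*k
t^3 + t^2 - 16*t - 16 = (t - 4)*(t + 1)*(t + 4)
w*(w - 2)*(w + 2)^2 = w^4 + 2*w^3 - 4*w^2 - 8*w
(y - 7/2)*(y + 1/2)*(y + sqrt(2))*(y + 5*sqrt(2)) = y^4 - 3*y^3 + 6*sqrt(2)*y^3 - 18*sqrt(2)*y^2 + 33*y^2/4 - 30*y - 21*sqrt(2)*y/2 - 35/2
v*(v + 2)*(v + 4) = v^3 + 6*v^2 + 8*v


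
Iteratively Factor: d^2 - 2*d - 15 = (d + 3)*(d - 5)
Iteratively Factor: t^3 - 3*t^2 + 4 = (t + 1)*(t^2 - 4*t + 4) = (t - 2)*(t + 1)*(t - 2)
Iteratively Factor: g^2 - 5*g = (g - 5)*(g)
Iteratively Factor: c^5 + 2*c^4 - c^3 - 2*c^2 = (c - 1)*(c^4 + 3*c^3 + 2*c^2) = c*(c - 1)*(c^3 + 3*c^2 + 2*c) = c*(c - 1)*(c + 1)*(c^2 + 2*c) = c*(c - 1)*(c + 1)*(c + 2)*(c)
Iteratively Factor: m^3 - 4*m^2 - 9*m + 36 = (m - 3)*(m^2 - m - 12) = (m - 4)*(m - 3)*(m + 3)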